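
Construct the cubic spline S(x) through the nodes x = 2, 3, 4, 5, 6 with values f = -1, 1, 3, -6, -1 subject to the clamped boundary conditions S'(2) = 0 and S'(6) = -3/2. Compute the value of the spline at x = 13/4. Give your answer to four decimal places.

2.2354

Write M_i for S''(x_i). With h_i = 1, 1, 1, 1 and divided differences Δ_i = 2, 2, -9, 5, the continuity of S' gives the tridiagonal system
  1·M_0 + 4·M_1 + 1·M_2 = 6(Δ_1 - Δ_0) = 0
  1·M_1 + 4·M_2 + 1·M_3 = 6(Δ_2 - Δ_1) = -66
  1·M_2 + 4·M_3 + 1·M_4 = 6(Δ_3 - Δ_2) = 84
Clamped end conditions give two more equations: 2h_0·M_0 + h_0·M_1 = 6(Δ_0 - S'(2)) = 12 and h_3·M_3 + 2h_3·M_4 = 6(S'(6) - Δ_3) = -39.
Hence M_0 = 165/56, M_1 = 171/28, M_2 = -219/8, M_3 = 1047/28, M_4 = -2139/56.
On [3, 4], S(x) = 1 + 507/112·(x - 3) + 171/56·(x - 3)² - 625/112·(x - 3)³.
With (x - 3) = 1/4: S(13/4) = 2289/1024.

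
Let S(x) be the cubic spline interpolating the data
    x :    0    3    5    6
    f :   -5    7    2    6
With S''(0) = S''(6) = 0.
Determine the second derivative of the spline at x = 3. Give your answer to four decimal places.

-5.5714

Put m_i = S'' at the i-th knot. Here h = (3, 2, 1) and Δ = (4, -5/2, 4), so the interior equations h_(i-1)·m_(i-1) + 2(h_(i-1)+h_i)·m_i + h_i·m_(i+1) = 6(Δ_i − Δ_(i-1)) read
  3·m_0 + 10·m_1 + 2·m_2 = 6(Δ_1 - Δ_0) = -39
  2·m_1 + 6·m_2 + 1·m_3 = 6(Δ_2 - Δ_1) = 39
Natural end conditions: m_0 = m_3 = 0.
Solving the tridiagonal system: m_0 = 0, m_1 = -39/7, m_2 = 117/14, m_3 = 0.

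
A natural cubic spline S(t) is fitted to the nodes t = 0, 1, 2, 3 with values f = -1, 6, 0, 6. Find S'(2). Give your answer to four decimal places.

Let m_i = S''(x_i). Step sizes h_i = 1, 1, 1; slopes of the chords Δ_i = (y_(i+1) - y_i)/h_i = 7, -6, 6.
  1·m_0 + 4·m_1 + 1·m_2 = 6(Δ_1 - Δ_0) = -78
  1·m_1 + 4·m_2 + 1·m_3 = 6(Δ_2 - Δ_1) = 72
Natural end conditions: m_0 = m_3 = 0.
Forward elimination and back-substitution give m_0 = 0, m_1 = -128/5, m_2 = 122/5, m_3 = 0.
On [2, 3], S'(t) = b_2 + 2c_2·(t - 2) + 3d_2·(t - 2)² with b_2 = Δ_2 - h_2(2m_2 + m_3)/6 = -32/15, c_2 = m_2/2 = 61/5, d_2 = (m_3 - m_2)/(6h_2) = -61/15. So S'(2) = -32/15.

-2.1333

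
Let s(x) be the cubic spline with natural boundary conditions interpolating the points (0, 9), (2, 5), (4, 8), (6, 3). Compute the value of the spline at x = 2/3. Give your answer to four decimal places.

With σ_i denoting the second derivative at x_i, h_i = 2, 2, 2, and Δ_i = (y_(i+1) − y_i)/h_i = -2, 3/2, -5/2:
  2·σ_0 + 8·σ_1 + 2·σ_2 = 6(Δ_1 - Δ_0) = 21
  2·σ_1 + 8·σ_2 + 2·σ_3 = 6(Δ_2 - Δ_1) = -24
Natural end conditions: σ_0 = σ_3 = 0.
Solving: σ_0 = 0, σ_1 = 18/5, σ_2 = -39/10, σ_3 = 0.
On [0, 2], s(x) = 9 - 16/5·x + 0·x² + 3/10·x³.
With x = 2/3: s(2/3) = 313/45.

6.9556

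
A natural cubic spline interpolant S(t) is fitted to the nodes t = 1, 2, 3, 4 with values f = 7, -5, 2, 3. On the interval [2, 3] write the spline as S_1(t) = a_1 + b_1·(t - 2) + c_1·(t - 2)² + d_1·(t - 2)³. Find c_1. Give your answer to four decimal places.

With M_i denoting the second derivative at x_i, h_i = 1, 1, 1, and Δ_i = (y_(i+1) − y_i)/h_i = -12, 7, 1:
  1·M_0 + 4·M_1 + 1·M_2 = 6(Δ_1 - Δ_0) = 114
  1·M_1 + 4·M_2 + 1·M_3 = 6(Δ_2 - Δ_1) = -36
Natural end conditions: M_0 = M_3 = 0.
Solving the tridiagonal system: M_0 = 0, M_1 = 164/5, M_2 = -86/5, M_3 = 0.
On [2, 3], with S_1(t) = a_1 + b_1·(t - 2) + c_1·(t - 2)² + d_1·(t - 2)³: c_1 = M_1/2 = 82/5, d_1 = (M_2 - M_1)/(6h_1) = -25/3, b_1 = Δ_1 - h_1(2M_1 + M_2)/6 = -16/15.

16.4000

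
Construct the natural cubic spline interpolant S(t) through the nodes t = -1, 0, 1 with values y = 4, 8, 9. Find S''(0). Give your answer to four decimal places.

Write σ_i for S''(x_i). With h_i = 1, 1 and divided differences Δ_i = 4, 1, the continuity of S' gives the tridiagonal system
  1·σ_0 + 4·σ_1 + 1·σ_2 = 6(Δ_1 - Δ_0) = -18
Natural end conditions: σ_0 = σ_2 = 0.
Forward elimination and back-substitution give σ_0 = 0, σ_1 = -9/2, σ_2 = 0.

-4.5000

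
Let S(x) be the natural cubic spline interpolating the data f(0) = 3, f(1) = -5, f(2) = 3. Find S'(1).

0

Write σ_i for S''(x_i). With h_i = 1, 1 and divided differences Δ_i = -8, 8, the continuity of S' gives the tridiagonal system
  1·σ_0 + 4·σ_1 + 1·σ_2 = 6(Δ_1 - Δ_0) = 96
Natural end conditions: σ_0 = σ_2 = 0.
Forward elimination and back-substitution give σ_0 = 0, σ_1 = 24, σ_2 = 0.
On [1, 2], S'(x) = b_1 + 2c_1·(x - 1) + 3d_1·(x - 1)² with b_1 = Δ_1 - h_1(2σ_1 + σ_2)/6 = 0, c_1 = σ_1/2 = 12, d_1 = (σ_2 - σ_1)/(6h_1) = -4. So S'(1) = 0.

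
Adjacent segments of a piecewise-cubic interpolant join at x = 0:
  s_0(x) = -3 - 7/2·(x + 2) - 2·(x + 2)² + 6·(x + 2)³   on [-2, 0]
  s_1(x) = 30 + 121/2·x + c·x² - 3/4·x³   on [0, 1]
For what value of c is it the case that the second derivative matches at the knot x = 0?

34

s_0''(x) = -4 + 36·(x + 2), so s_0''(0) = 68. On the right, s_1''(0) = 2c, so c = 34.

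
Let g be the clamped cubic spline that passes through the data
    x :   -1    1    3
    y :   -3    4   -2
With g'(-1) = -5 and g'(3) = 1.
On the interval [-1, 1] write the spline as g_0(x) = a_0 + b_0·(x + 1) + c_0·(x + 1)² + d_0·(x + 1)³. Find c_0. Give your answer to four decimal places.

Let σ_i = g''(x_i). Step sizes h_i = 2, 2; slopes of the chords Δ_i = (y_(i+1) - y_i)/h_i = 7/2, -3.
  2·σ_0 + 8·σ_1 + 2·σ_2 = 6(Δ_1 - Δ_0) = -39
Clamped end conditions give two more equations: 2h_0·σ_0 + h_0·σ_1 = 6(Δ_0 - g'(-1)) = 51 and h_1·σ_1 + 2h_1·σ_2 = 6(g'(3) - Δ_1) = 24.
Solving: σ_0 = 153/8, σ_1 = -51/4, σ_2 = 99/8.
On [-1, 1], with g_0(x) = a_0 + b_0·(x + 1) + c_0·(x + 1)² + d_0·(x + 1)³: c_0 = σ_0/2 = 153/16, d_0 = (σ_1 - σ_0)/(6h_0) = -85/32, b_0 = Δ_0 - h_0(2σ_0 + σ_1)/6 = -5.

9.5625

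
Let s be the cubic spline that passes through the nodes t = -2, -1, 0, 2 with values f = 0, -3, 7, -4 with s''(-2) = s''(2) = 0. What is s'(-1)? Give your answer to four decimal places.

With M_i denoting the second derivative at x_i, h_i = 1, 1, 2, and Δ_i = (y_(i+1) − y_i)/h_i = -3, 10, -11/2:
  1·M_0 + 4·M_1 + 1·M_2 = 6(Δ_1 - Δ_0) = 78
  1·M_1 + 6·M_2 + 2·M_3 = 6(Δ_2 - Δ_1) = -93
Natural end conditions: M_0 = M_3 = 0.
Hence M_0 = 0, M_1 = 561/23, M_2 = -450/23, M_3 = 0.
On [-1, 0], s'(t) = b_1 + 2c_1·(t + 1) + 3d_1·(t + 1)² with b_1 = Δ_1 - h_1(2M_1 + M_2)/6 = 118/23, c_1 = M_1/2 = 561/46, d_1 = (M_2 - M_1)/(6h_1) = -337/46. So s'(-1) = 118/23.

5.1304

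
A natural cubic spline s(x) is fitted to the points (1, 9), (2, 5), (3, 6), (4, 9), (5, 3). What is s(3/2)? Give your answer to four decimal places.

6.6116

With σ_i denoting the second derivative at x_i, h_i = 1, 1, 1, 1, and Δ_i = (y_(i+1) − y_i)/h_i = -4, 1, 3, -6:
  1·σ_0 + 4·σ_1 + 1·σ_2 = 6(Δ_1 - Δ_0) = 30
  1·σ_1 + 4·σ_2 + 1·σ_3 = 6(Δ_2 - Δ_1) = 12
  1·σ_2 + 4·σ_3 + 1·σ_4 = 6(Δ_3 - Δ_2) = -54
Natural end conditions: σ_0 = σ_4 = 0.
Hence σ_0 = 0, σ_1 = 87/14, σ_2 = 36/7, σ_3 = -207/14, σ_4 = 0.
On [1, 2], s(x) = 9 - 141/28·(x - 1) + 0·(x - 1)² + 29/28·(x - 1)³.
With (x - 1) = 1/2: s(3/2) = 1481/224.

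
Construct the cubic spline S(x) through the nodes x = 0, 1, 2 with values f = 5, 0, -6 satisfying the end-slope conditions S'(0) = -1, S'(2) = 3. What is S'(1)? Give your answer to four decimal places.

-8.7500

With σ_i denoting the second derivative at x_i, h_i = 1, 1, and Δ_i = (y_(i+1) − y_i)/h_i = -5, -6:
  1·σ_0 + 4·σ_1 + 1·σ_2 = 6(Δ_1 - Δ_0) = -6
Clamped end conditions give two more equations: 2h_0·σ_0 + h_0·σ_1 = 6(Δ_0 - S'(0)) = -24 and h_1·σ_1 + 2h_1·σ_2 = 6(S'(2) - Δ_1) = 54.
Solving: σ_0 = -17/2, σ_1 = -7, σ_2 = 61/2.
On [1, 2], S'(x) = b_1 + 2c_1·(x - 1) + 3d_1·(x - 1)² with b_1 = Δ_1 - h_1(2σ_1 + σ_2)/6 = -35/4, c_1 = σ_1/2 = -7/2, d_1 = (σ_2 - σ_1)/(6h_1) = 25/4. So S'(1) = -35/4.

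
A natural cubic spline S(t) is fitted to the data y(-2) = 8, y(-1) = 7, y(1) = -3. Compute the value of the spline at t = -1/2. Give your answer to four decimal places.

Write M_i for S''(x_i). With h_i = 1, 2 and divided differences Δ_i = -1, -5, the continuity of S' gives the tridiagonal system
  1·M_0 + 6·M_1 + 2·M_2 = 6(Δ_1 - Δ_0) = -24
Natural end conditions: M_0 = M_2 = 0.
Solving the tridiagonal system: M_0 = 0, M_1 = -4, M_2 = 0.
On [-1, 1], S(t) = 7 - 7/3·(t + 1) - 2·(t + 1)² + 1/3·(t + 1)³.
With (t + 1) = 1/2: S(-1/2) = 43/8.

5.3750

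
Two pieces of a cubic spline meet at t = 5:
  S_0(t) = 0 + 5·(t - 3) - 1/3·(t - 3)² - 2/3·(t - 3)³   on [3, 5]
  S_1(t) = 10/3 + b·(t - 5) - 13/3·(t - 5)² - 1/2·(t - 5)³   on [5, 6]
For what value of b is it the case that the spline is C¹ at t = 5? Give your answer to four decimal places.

-4.3333

S_0'(t) = 5 - 2/3·(t - 3) - 2·(t - 3)², so S_0'(5) = -13/3. On the right, S_1'(5) = b, so b = -13/3.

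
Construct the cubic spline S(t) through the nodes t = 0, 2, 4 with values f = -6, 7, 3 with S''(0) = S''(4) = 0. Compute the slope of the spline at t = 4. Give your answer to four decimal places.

-4.1250

Put σ_i = S'' at the i-th knot. Here h = (2, 2) and Δ = (13/2, -2), so the interior equations h_(i-1)·σ_(i-1) + 2(h_(i-1)+h_i)·σ_i + h_i·σ_(i+1) = 6(Δ_i − Δ_(i-1)) read
  2·σ_0 + 8·σ_1 + 2·σ_2 = 6(Δ_1 - Δ_0) = -51
Natural end conditions: σ_0 = σ_2 = 0.
Forward elimination and back-substitution give σ_0 = 0, σ_1 = -51/8, σ_2 = 0.
On [2, 4], S'(t) = b_1 + 2c_1·(t - 2) + 3d_1·(t - 2)² with b_1 = Δ_1 - h_1(2σ_1 + σ_2)/6 = 9/4, c_1 = σ_1/2 = -51/16, d_1 = (σ_2 - σ_1)/(6h_1) = 17/32. So S'(4) = -33/8.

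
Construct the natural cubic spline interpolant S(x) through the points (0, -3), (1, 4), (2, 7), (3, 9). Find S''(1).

Let M_i = S''(x_i). Step sizes h_i = 1, 1, 1; slopes of the chords Δ_i = (y_(i+1) - y_i)/h_i = 7, 3, 2.
  1·M_0 + 4·M_1 + 1·M_2 = 6(Δ_1 - Δ_0) = -24
  1·M_1 + 4·M_2 + 1·M_3 = 6(Δ_2 - Δ_1) = -6
Natural end conditions: M_0 = M_3 = 0.
Solving the tridiagonal system: M_0 = 0, M_1 = -6, M_2 = 0, M_3 = 0.

-6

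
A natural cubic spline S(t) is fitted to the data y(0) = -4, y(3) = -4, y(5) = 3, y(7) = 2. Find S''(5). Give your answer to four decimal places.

Write σ_i for S''(x_i). With h_i = 3, 2, 2 and divided differences Δ_i = 0, 7/2, -1/2, the continuity of S' gives the tridiagonal system
  3·σ_0 + 10·σ_1 + 2·σ_2 = 6(Δ_1 - Δ_0) = 21
  2·σ_1 + 8·σ_2 + 2·σ_3 = 6(Δ_2 - Δ_1) = -24
Natural end conditions: σ_0 = σ_3 = 0.
Solving: σ_0 = 0, σ_1 = 54/19, σ_2 = -141/38, σ_3 = 0.

-3.7105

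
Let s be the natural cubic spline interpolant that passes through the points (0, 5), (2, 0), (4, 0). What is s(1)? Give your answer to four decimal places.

Write M_i for s''(x_i). With h_i = 2, 2 and divided differences Δ_i = -5/2, 0, the continuity of s' gives the tridiagonal system
  2·M_0 + 8·M_1 + 2·M_2 = 6(Δ_1 - Δ_0) = 15
Natural end conditions: M_0 = M_2 = 0.
Hence M_0 = 0, M_1 = 15/8, M_2 = 0.
On [0, 2], s(x) = 5 - 25/8·x + 0·x² + 5/32·x³.
With x = 1: s(1) = 65/32.

2.0313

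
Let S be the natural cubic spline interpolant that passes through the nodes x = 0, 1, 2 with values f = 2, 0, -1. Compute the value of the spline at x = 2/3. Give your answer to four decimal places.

0.5741

With M_i denoting the second derivative at x_i, h_i = 1, 1, and Δ_i = (y_(i+1) − y_i)/h_i = -2, -1:
  1·M_0 + 4·M_1 + 1·M_2 = 6(Δ_1 - Δ_0) = 6
Natural end conditions: M_0 = M_2 = 0.
Solving: M_0 = 0, M_1 = 3/2, M_2 = 0.
On [0, 1], S(x) = 2 - 9/4·x + 0·x² + 1/4·x³.
With x = 2/3: S(2/3) = 31/54.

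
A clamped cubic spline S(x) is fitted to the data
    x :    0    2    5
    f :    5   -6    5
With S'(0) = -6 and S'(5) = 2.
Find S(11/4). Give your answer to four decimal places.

With M_i denoting the second derivative at x_i, h_i = 2, 3, and Δ_i = (y_(i+1) − y_i)/h_i = -11/2, 11/3:
  2·M_0 + 10·M_1 + 3·M_2 = 6(Δ_1 - Δ_0) = 55
Clamped end conditions give two more equations: 2h_0·M_0 + h_0·M_1 = 6(Δ_0 - S'(0)) = 3 and h_1·M_1 + 2h_1·M_2 = 6(S'(5) - Δ_1) = -10.
Solving: M_0 = -63/20, M_1 = 39/5, M_2 = -167/30.
On [2, 5], S(x) = -6 - 27/20·(x - 2) + 39/10·(x - 2)² - 401/540·(x - 2)³.
With (x - 2) = 3/4: S(11/4) = -6569/1280.

-5.1320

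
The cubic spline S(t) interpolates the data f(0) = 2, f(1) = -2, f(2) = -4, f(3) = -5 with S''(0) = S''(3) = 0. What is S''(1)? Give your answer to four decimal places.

With M_i denoting the second derivative at x_i, h_i = 1, 1, 1, and Δ_i = (y_(i+1) − y_i)/h_i = -4, -2, -1:
  1·M_0 + 4·M_1 + 1·M_2 = 6(Δ_1 - Δ_0) = 12
  1·M_1 + 4·M_2 + 1·M_3 = 6(Δ_2 - Δ_1) = 6
Natural end conditions: M_0 = M_3 = 0.
Hence M_0 = 0, M_1 = 14/5, M_2 = 4/5, M_3 = 0.

2.8000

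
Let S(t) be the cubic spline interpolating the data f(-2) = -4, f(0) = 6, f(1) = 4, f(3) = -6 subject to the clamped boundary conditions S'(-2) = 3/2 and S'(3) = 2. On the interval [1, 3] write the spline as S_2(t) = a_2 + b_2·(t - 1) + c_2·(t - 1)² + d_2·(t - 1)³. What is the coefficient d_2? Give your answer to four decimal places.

Write M_i for S''(x_i). With h_i = 2, 1, 2 and divided differences Δ_i = 5, -2, -5, the continuity of S' gives the tridiagonal system
  2·M_0 + 6·M_1 + 1·M_2 = 6(Δ_1 - Δ_0) = -42
  1·M_1 + 6·M_2 + 2·M_3 = 6(Δ_2 - Δ_1) = -18
Clamped end conditions give two more equations: 2h_0·M_0 + h_0·M_1 = 6(Δ_0 - S'(-2)) = 21 and h_2·M_2 + 2h_2·M_3 = 6(S'(3) - Δ_2) = 42.
Solving: M_0 = 317/32, M_1 = -149/16, M_2 = -95/16, M_3 = 431/32.
On [1, 3], with S_2(t) = a_2 + b_2·(t - 1) + c_2·(t - 1)² + d_2·(t - 1)³: c_2 = M_2/2 = -95/32, d_2 = (M_3 - M_2)/(6h_2) = 207/128, b_2 = Δ_2 - h_2(2M_2 + M_3)/6 = -177/32.

1.6172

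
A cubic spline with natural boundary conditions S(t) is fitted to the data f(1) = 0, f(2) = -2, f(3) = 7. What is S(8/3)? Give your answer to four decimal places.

3.1852

Write σ_i for S''(x_i). With h_i = 1, 1 and divided differences Δ_i = -2, 9, the continuity of S' gives the tridiagonal system
  1·σ_0 + 4·σ_1 + 1·σ_2 = 6(Δ_1 - Δ_0) = 66
Natural end conditions: σ_0 = σ_2 = 0.
Hence σ_0 = 0, σ_1 = 33/2, σ_2 = 0.
On [2, 3], S(t) = -2 + 7/2·(t - 2) + 33/4·(t - 2)² - 11/4·(t - 2)³.
With (t - 2) = 2/3: S(8/3) = 86/27.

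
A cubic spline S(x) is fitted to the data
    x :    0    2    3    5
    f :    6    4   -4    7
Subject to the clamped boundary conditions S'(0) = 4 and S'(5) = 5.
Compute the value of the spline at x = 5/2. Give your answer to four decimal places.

Put m_i = S'' at the i-th knot. Here h = (2, 1, 2) and Δ = (-1, -8, 11/2), so the interior equations h_(i-1)·m_(i-1) + 2(h_(i-1)+h_i)·m_i + h_i·m_(i+1) = 6(Δ_i − Δ_(i-1)) read
  2·m_0 + 6·m_1 + 1·m_2 = 6(Δ_1 - Δ_0) = -42
  1·m_1 + 6·m_2 + 2·m_3 = 6(Δ_2 - Δ_1) = 81
Clamped end conditions give two more equations: 2h_0·m_0 + h_0·m_1 = 6(Δ_0 - S'(0)) = -30 and h_2·m_2 + 2h_2·m_3 = 6(S'(5) - Δ_2) = -3.
Hence m_0 = -95/32, m_1 = -145/16, m_2 = 293/16, m_3 = -317/32.
On [2, 3], S(x) = 4 - 257/32·(x - 2) - 145/32·(x - 2)² + 73/16·(x - 2)³.
With (x - 2) = 1/2: S(5/2) = -37/64.

-0.5781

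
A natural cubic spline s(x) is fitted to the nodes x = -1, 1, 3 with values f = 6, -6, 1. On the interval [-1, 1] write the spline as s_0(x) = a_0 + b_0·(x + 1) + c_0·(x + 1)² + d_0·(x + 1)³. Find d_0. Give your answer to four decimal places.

0.5938

Write m_i for s''(x_i). With h_i = 2, 2 and divided differences Δ_i = -6, 7/2, the continuity of s' gives the tridiagonal system
  2·m_0 + 8·m_1 + 2·m_2 = 6(Δ_1 - Δ_0) = 57
Natural end conditions: m_0 = m_2 = 0.
Hence m_0 = 0, m_1 = 57/8, m_2 = 0.
On [-1, 1], with s_0(x) = a_0 + b_0·(x + 1) + c_0·(x + 1)² + d_0·(x + 1)³: c_0 = m_0/2 = 0, d_0 = (m_1 - m_0)/(6h_0) = 19/32, b_0 = Δ_0 - h_0(2m_0 + m_1)/6 = -67/8.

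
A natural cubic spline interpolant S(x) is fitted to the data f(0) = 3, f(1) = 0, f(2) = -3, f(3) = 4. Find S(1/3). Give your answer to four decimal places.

Write M_i for S''(x_i). With h_i = 1, 1, 1 and divided differences Δ_i = -3, -3, 7, the continuity of S' gives the tridiagonal system
  1·M_0 + 4·M_1 + 1·M_2 = 6(Δ_1 - Δ_0) = 0
  1·M_1 + 4·M_2 + 1·M_3 = 6(Δ_2 - Δ_1) = 60
Natural end conditions: M_0 = M_3 = 0.
Hence M_0 = 0, M_1 = -4, M_2 = 16, M_3 = 0.
On [0, 1], S(x) = 3 - 7/3·x + 0·x² - 2/3·x³.
With x = 1/3: S(1/3) = 178/81.

2.1975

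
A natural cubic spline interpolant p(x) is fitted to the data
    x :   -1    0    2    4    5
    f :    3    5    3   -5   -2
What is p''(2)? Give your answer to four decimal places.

Write σ_i for p''(x_i). With h_i = 1, 2, 2, 1 and divided differences Δ_i = 2, -1, -4, 3, the continuity of p' gives the tridiagonal system
  1·σ_0 + 6·σ_1 + 2·σ_2 = 6(Δ_1 - Δ_0) = -18
  2·σ_1 + 8·σ_2 + 2·σ_3 = 6(Δ_2 - Δ_1) = -18
  2·σ_2 + 6·σ_3 + 1·σ_4 = 6(Δ_3 - Δ_2) = 42
Natural end conditions: σ_0 = σ_4 = 0.
Solving the tridiagonal system: σ_0 = 0, σ_1 = -17/10, σ_2 = -39/10, σ_3 = 83/10, σ_4 = 0.

-3.9000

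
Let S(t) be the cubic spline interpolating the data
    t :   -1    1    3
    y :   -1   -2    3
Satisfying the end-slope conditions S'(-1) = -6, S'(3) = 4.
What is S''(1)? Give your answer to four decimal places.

With M_i denoting the second derivative at x_i, h_i = 2, 2, and Δ_i = (y_(i+1) − y_i)/h_i = -1/2, 5/2:
  2·M_0 + 8·M_1 + 2·M_2 = 6(Δ_1 - Δ_0) = 18
Clamped end conditions give two more equations: 2h_0·M_0 + h_0·M_1 = 6(Δ_0 - S'(-1)) = 33 and h_1·M_1 + 2h_1·M_2 = 6(S'(3) - Δ_1) = 9.
Solving the tridiagonal system: M_0 = 17/2, M_1 = -1/2, M_2 = 5/2.

-0.5000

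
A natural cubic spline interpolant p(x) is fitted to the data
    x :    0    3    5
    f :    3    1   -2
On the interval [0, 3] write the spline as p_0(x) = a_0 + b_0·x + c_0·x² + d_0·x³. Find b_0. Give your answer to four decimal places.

-0.4167

Let m_i = p''(x_i). Step sizes h_i = 3, 2; slopes of the chords Δ_i = (y_(i+1) - y_i)/h_i = -2/3, -3/2.
  3·m_0 + 10·m_1 + 2·m_2 = 6(Δ_1 - Δ_0) = -5
Natural end conditions: m_0 = m_2 = 0.
Solving the tridiagonal system: m_0 = 0, m_1 = -1/2, m_2 = 0.
On [0, 3], with p_0(x) = a_0 + b_0·x + c_0·x² + d_0·x³: c_0 = m_0/2 = 0, d_0 = (m_1 - m_0)/(6h_0) = -1/36, b_0 = Δ_0 - h_0(2m_0 + m_1)/6 = -5/12.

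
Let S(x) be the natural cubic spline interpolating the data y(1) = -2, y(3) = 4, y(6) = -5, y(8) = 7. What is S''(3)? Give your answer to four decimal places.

-5.7363

Put M_i = S'' at the i-th knot. Here h = (2, 3, 2) and Δ = (3, -3, 6), so the interior equations h_(i-1)·M_(i-1) + 2(h_(i-1)+h_i)·M_i + h_i·M_(i+1) = 6(Δ_i − Δ_(i-1)) read
  2·M_0 + 10·M_1 + 3·M_2 = 6(Δ_1 - Δ_0) = -36
  3·M_1 + 10·M_2 + 2·M_3 = 6(Δ_2 - Δ_1) = 54
Natural end conditions: M_0 = M_3 = 0.
Hence M_0 = 0, M_1 = -522/91, M_2 = 648/91, M_3 = 0.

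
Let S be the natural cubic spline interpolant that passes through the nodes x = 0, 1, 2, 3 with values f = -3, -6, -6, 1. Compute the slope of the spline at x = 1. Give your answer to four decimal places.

Write M_i for S''(x_i). With h_i = 1, 1, 1 and divided differences Δ_i = -3, 0, 7, the continuity of S' gives the tridiagonal system
  1·M_0 + 4·M_1 + 1·M_2 = 6(Δ_1 - Δ_0) = 18
  1·M_1 + 4·M_2 + 1·M_3 = 6(Δ_2 - Δ_1) = 42
Natural end conditions: M_0 = M_3 = 0.
Solving the tridiagonal system: M_0 = 0, M_1 = 2, M_2 = 10, M_3 = 0.
On [1, 2], S'(x) = b_1 + 2c_1·(x - 1) + 3d_1·(x - 1)² with b_1 = Δ_1 - h_1(2M_1 + M_2)/6 = -7/3, c_1 = M_1/2 = 1, d_1 = (M_2 - M_1)/(6h_1) = 4/3. So S'(1) = -7/3.

-2.3333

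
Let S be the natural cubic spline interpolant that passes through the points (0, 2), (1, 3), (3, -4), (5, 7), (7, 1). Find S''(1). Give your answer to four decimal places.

Write M_i for S''(x_i). With h_i = 1, 2, 2, 2 and divided differences Δ_i = 1, -7/2, 11/2, -3, the continuity of S' gives the tridiagonal system
  1·M_0 + 6·M_1 + 2·M_2 = 6(Δ_1 - Δ_0) = -27
  2·M_1 + 8·M_2 + 2·M_3 = 6(Δ_2 - Δ_1) = 54
  2·M_2 + 8·M_3 + 2·M_4 = 6(Δ_3 - Δ_2) = -51
Natural end conditions: M_0 = M_4 = 0.
Hence M_0 = 0, M_1 = -336/41, M_2 = 909/82, M_3 = -375/41, M_4 = 0.

-8.1951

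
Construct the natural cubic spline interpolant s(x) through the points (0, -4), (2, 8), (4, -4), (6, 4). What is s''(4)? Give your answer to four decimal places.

10.4000

Let m_i = s''(x_i). Step sizes h_i = 2, 2, 2; slopes of the chords Δ_i = (y_(i+1) - y_i)/h_i = 6, -6, 4.
  2·m_0 + 8·m_1 + 2·m_2 = 6(Δ_1 - Δ_0) = -72
  2·m_1 + 8·m_2 + 2·m_3 = 6(Δ_2 - Δ_1) = 60
Natural end conditions: m_0 = m_3 = 0.
Solving: m_0 = 0, m_1 = -58/5, m_2 = 52/5, m_3 = 0.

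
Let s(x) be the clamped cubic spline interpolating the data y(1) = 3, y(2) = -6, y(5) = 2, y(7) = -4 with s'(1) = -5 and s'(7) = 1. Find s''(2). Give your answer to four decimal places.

Put m_i = s'' at the i-th knot. Here h = (1, 3, 2) and Δ = (-9, 8/3, -3), so the interior equations h_(i-1)·m_(i-1) + 2(h_(i-1)+h_i)·m_i + h_i·m_(i+1) = 6(Δ_i − Δ_(i-1)) read
  1·m_0 + 8·m_1 + 3·m_2 = 6(Δ_1 - Δ_0) = 70
  3·m_1 + 10·m_2 + 2·m_3 = 6(Δ_2 - Δ_1) = -34
Clamped end conditions give two more equations: 2h_0·m_0 + h_0·m_1 = 6(Δ_0 - s'(1)) = -24 and h_2·m_2 + 2h_2·m_3 = 6(s'(7) - Δ_2) = 24.
Solving: m_0 = -760/39, m_1 = 584/39, m_2 = -394/39, m_3 = 431/39.

14.9744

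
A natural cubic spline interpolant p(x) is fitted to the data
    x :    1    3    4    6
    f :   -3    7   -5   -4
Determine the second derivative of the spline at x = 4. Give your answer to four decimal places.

Let m_i = p''(x_i). Step sizes h_i = 2, 1, 2; slopes of the chords Δ_i = (y_(i+1) - y_i)/h_i = 5, -12, 1/2.
  2·m_0 + 6·m_1 + 1·m_2 = 6(Δ_1 - Δ_0) = -102
  1·m_1 + 6·m_2 + 2·m_3 = 6(Δ_2 - Δ_1) = 75
Natural end conditions: m_0 = m_3 = 0.
Hence m_0 = 0, m_1 = -687/35, m_2 = 552/35, m_3 = 0.

15.7714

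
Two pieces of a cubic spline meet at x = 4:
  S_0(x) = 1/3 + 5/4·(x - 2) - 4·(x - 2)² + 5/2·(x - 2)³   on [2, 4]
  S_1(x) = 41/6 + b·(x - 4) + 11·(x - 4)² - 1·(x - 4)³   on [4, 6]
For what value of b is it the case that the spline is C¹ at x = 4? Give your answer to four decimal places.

15.2500

S_0'(x) = 5/4 - 8·(x - 2) + 15/2·(x - 2)², so S_0'(4) = 61/4. On the right, S_1'(4) = b, so b = 61/4.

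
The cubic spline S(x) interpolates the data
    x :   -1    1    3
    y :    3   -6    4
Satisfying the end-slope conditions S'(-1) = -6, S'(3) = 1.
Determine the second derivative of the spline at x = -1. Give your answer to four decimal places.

-3.1250

With M_i denoting the second derivative at x_i, h_i = 2, 2, and Δ_i = (y_(i+1) − y_i)/h_i = -9/2, 5:
  2·M_0 + 8·M_1 + 2·M_2 = 6(Δ_1 - Δ_0) = 57
Clamped end conditions give two more equations: 2h_0·M_0 + h_0·M_1 = 6(Δ_0 - S'(-1)) = 9 and h_1·M_1 + 2h_1·M_2 = 6(S'(3) - Δ_1) = -24.
Solving the tridiagonal system: M_0 = -25/8, M_1 = 43/4, M_2 = -91/8.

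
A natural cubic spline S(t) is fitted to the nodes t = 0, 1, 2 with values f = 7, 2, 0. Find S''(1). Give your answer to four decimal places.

Let M_i = S''(x_i). Step sizes h_i = 1, 1; slopes of the chords Δ_i = (y_(i+1) - y_i)/h_i = -5, -2.
  1·M_0 + 4·M_1 + 1·M_2 = 6(Δ_1 - Δ_0) = 18
Natural end conditions: M_0 = M_2 = 0.
Hence M_0 = 0, M_1 = 9/2, M_2 = 0.

4.5000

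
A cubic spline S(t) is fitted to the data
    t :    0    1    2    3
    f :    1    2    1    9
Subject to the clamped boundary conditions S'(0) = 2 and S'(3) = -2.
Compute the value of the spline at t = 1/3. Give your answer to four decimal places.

Write σ_i for S''(x_i). With h_i = 1, 1, 1 and divided differences Δ_i = 1, -1, 8, the continuity of S' gives the tridiagonal system
  1·σ_0 + 4·σ_1 + 1·σ_2 = 6(Δ_1 - Δ_0) = -12
  1·σ_1 + 4·σ_2 + 1·σ_3 = 6(Δ_2 - Δ_1) = 54
Clamped end conditions give two more equations: 2h_0·σ_0 + h_0·σ_1 = 6(Δ_0 - S'(0)) = -6 and h_2·σ_2 + 2h_2·σ_3 = 6(S'(3) - Δ_2) = -60.
Hence σ_0 = 32/15, σ_1 = -154/15, σ_2 = 404/15, σ_3 = -652/15.
On [0, 1], S(t) = 1 + 2·t + 16/15·t² - 31/15·t³.
With t = 1/3: S(1/3) = 692/405.

1.7086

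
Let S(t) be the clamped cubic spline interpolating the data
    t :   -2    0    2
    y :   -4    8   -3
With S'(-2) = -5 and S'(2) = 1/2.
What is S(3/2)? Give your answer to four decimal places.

With m_i denoting the second derivative at x_i, h_i = 2, 2, and Δ_i = (y_(i+1) − y_i)/h_i = 6, -11/2:
  2·m_0 + 8·m_1 + 2·m_2 = 6(Δ_1 - Δ_0) = -69
Clamped end conditions give two more equations: 2h_0·m_0 + h_0·m_1 = 6(Δ_0 - S'(-2)) = 66 and h_1·m_1 + 2h_1·m_2 = 6(S'(2) - Δ_1) = 36.
Solving: m_0 = 53/2, m_1 = -20, m_2 = 19.
On [0, 2], S(t) = 8 + 3/2·t - 10·t² + 13/4·t³.
With t = 3/2: S(3/2) = -41/32.

-1.2813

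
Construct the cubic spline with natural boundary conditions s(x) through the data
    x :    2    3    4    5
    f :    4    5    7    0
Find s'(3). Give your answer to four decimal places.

2.7333

Write M_i for s''(x_i). With h_i = 1, 1, 1 and divided differences Δ_i = 1, 2, -7, the continuity of s' gives the tridiagonal system
  1·M_0 + 4·M_1 + 1·M_2 = 6(Δ_1 - Δ_0) = 6
  1·M_1 + 4·M_2 + 1·M_3 = 6(Δ_2 - Δ_1) = -54
Natural end conditions: M_0 = M_3 = 0.
Forward elimination and back-substitution give M_0 = 0, M_1 = 26/5, M_2 = -74/5, M_3 = 0.
On [3, 4], s'(x) = b_1 + 2c_1·(x - 3) + 3d_1·(x - 3)² with b_1 = Δ_1 - h_1(2M_1 + M_2)/6 = 41/15, c_1 = M_1/2 = 13/5, d_1 = (M_2 - M_1)/(6h_1) = -10/3. So s'(3) = 41/15.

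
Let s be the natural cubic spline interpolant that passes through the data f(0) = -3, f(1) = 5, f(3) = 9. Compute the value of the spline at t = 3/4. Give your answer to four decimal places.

3.3281

Put M_i = s'' at the i-th knot. Here h = (1, 2) and Δ = (8, 2), so the interior equations h_(i-1)·M_(i-1) + 2(h_(i-1)+h_i)·M_i + h_i·M_(i+1) = 6(Δ_i − Δ_(i-1)) read
  1·M_0 + 6·M_1 + 2·M_2 = 6(Δ_1 - Δ_0) = -36
Natural end conditions: M_0 = M_2 = 0.
Forward elimination and back-substitution give M_0 = 0, M_1 = -6, M_2 = 0.
On [0, 1], s(t) = -3 + 9·t + 0·t² - 1·t³.
With t = 3/4: s(3/4) = 213/64.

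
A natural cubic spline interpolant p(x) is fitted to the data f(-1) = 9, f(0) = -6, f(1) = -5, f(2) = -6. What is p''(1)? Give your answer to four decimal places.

-9.6000

Let m_i = p''(x_i). Step sizes h_i = 1, 1, 1; slopes of the chords Δ_i = (y_(i+1) - y_i)/h_i = -15, 1, -1.
  1·m_0 + 4·m_1 + 1·m_2 = 6(Δ_1 - Δ_0) = 96
  1·m_1 + 4·m_2 + 1·m_3 = 6(Δ_2 - Δ_1) = -12
Natural end conditions: m_0 = m_3 = 0.
Solving: m_0 = 0, m_1 = 132/5, m_2 = -48/5, m_3 = 0.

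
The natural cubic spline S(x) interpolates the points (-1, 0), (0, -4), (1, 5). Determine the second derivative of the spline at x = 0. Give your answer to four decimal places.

Let M_i = S''(x_i). Step sizes h_i = 1, 1; slopes of the chords Δ_i = (y_(i+1) - y_i)/h_i = -4, 9.
  1·M_0 + 4·M_1 + 1·M_2 = 6(Δ_1 - Δ_0) = 78
Natural end conditions: M_0 = M_2 = 0.
Solving the tridiagonal system: M_0 = 0, M_1 = 39/2, M_2 = 0.

19.5000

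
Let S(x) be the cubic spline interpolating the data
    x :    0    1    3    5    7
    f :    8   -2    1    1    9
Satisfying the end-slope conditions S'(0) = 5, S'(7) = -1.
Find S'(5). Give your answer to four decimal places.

Write M_i for S''(x_i). With h_i = 1, 2, 2, 2 and divided differences Δ_i = -10, 3/2, 0, 4, the continuity of S' gives the tridiagonal system
  1·M_0 + 6·M_1 + 2·M_2 = 6(Δ_1 - Δ_0) = 69
  2·M_1 + 8·M_2 + 2·M_3 = 6(Δ_2 - Δ_1) = -9
  2·M_2 + 8·M_3 + 2·M_4 = 6(Δ_3 - Δ_2) = 24
Clamped end conditions give two more equations: 2h_0·M_0 + h_0·M_1 = 6(Δ_0 - S'(0)) = -90 and h_3·M_3 + 2h_3·M_4 = 6(S'(7) - Δ_3) = -30.
Solving: M_0 = -4905/86, M_1 = 1035/43, M_2 = -1581/172, M_3 = 705/86, M_4 = -1995/172.
On [5, 7], S'(x) = b_3 + 2c_3·(x - 5) + 3d_3·(x - 5)² with b_3 = Δ_3 - h_3(2M_3 + M_4)/6 = 413/172, c_3 = M_3/2 = 705/172, d_3 = (M_4 - M_3)/(6h_3) = -1135/688. So S'(5) = 413/172.

2.4012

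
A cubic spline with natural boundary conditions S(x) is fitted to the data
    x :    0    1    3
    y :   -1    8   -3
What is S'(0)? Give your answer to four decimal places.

11.4167

Put M_i = S'' at the i-th knot. Here h = (1, 2) and Δ = (9, -11/2), so the interior equations h_(i-1)·M_(i-1) + 2(h_(i-1)+h_i)·M_i + h_i·M_(i+1) = 6(Δ_i − Δ_(i-1)) read
  1·M_0 + 6·M_1 + 2·M_2 = 6(Δ_1 - Δ_0) = -87
Natural end conditions: M_0 = M_2 = 0.
Forward elimination and back-substitution give M_0 = 0, M_1 = -29/2, M_2 = 0.
On [0, 1], S'(x) = b_0 + 2c_0·x + 3d_0·x² with b_0 = Δ_0 - h_0(2M_0 + M_1)/6 = 137/12, c_0 = M_0/2 = 0, d_0 = (M_1 - M_0)/(6h_0) = -29/12. So S'(0) = 137/12.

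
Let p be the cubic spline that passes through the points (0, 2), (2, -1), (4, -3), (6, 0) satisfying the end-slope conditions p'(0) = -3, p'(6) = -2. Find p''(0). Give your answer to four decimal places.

2.9333

Let m_i = p''(x_i). Step sizes h_i = 2, 2, 2; slopes of the chords Δ_i = (y_(i+1) - y_i)/h_i = -3/2, -1, 3/2.
  2·m_0 + 8·m_1 + 2·m_2 = 6(Δ_1 - Δ_0) = 3
  2·m_1 + 8·m_2 + 2·m_3 = 6(Δ_2 - Δ_1) = 15
Clamped end conditions give two more equations: 2h_0·m_0 + h_0·m_1 = 6(Δ_0 - p'(0)) = 9 and h_2·m_2 + 2h_2·m_3 = 6(p'(6) - Δ_2) = -21.
Forward elimination and back-substitution give m_0 = 44/15, m_1 = -41/30, m_2 = 121/30, m_3 = -109/15.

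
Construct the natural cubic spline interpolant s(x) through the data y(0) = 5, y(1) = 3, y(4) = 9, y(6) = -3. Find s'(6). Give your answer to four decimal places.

Write M_i for s''(x_i). With h_i = 1, 3, 2 and divided differences Δ_i = -2, 2, -6, the continuity of s' gives the tridiagonal system
  1·M_0 + 8·M_1 + 3·M_2 = 6(Δ_1 - Δ_0) = 24
  3·M_1 + 10·M_2 + 2·M_3 = 6(Δ_2 - Δ_1) = -48
Natural end conditions: M_0 = M_3 = 0.
Solving the tridiagonal system: M_0 = 0, M_1 = 384/71, M_2 = -456/71, M_3 = 0.
On [4, 6], s'(x) = b_2 + 2c_2·(x - 4) + 3d_2·(x - 4)² with b_2 = Δ_2 - h_2(2M_2 + M_3)/6 = -122/71, c_2 = M_2/2 = -228/71, d_2 = (M_3 - M_2)/(6h_2) = 38/71. So s'(6) = -578/71.

-8.1408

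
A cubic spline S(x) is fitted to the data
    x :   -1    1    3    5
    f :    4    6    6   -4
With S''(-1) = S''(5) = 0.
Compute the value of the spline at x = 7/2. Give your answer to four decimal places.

Put σ_i = S'' at the i-th knot. Here h = (2, 2, 2) and Δ = (1, 0, -5), so the interior equations h_(i-1)·σ_(i-1) + 2(h_(i-1)+h_i)·σ_i + h_i·σ_(i+1) = 6(Δ_i − Δ_(i-1)) read
  2·σ_0 + 8·σ_1 + 2·σ_2 = 6(Δ_1 - Δ_0) = -6
  2·σ_1 + 8·σ_2 + 2·σ_3 = 6(Δ_2 - Δ_1) = -30
Natural end conditions: σ_0 = σ_3 = 0.
Solving: σ_0 = 0, σ_1 = 1/5, σ_2 = -19/5, σ_3 = 0.
On [3, 5], S(x) = 6 - 37/15·(x - 3) - 19/10·(x - 3)² + 19/60·(x - 3)³.
With (x - 3) = 1/2: S(7/2) = 693/160.

4.3313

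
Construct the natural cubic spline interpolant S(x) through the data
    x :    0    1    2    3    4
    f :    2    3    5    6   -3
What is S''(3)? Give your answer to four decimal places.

Let M_i = S''(x_i). Step sizes h_i = 1, 1, 1, 1; slopes of the chords Δ_i = (y_(i+1) - y_i)/h_i = 1, 2, 1, -9.
  1·M_0 + 4·M_1 + 1·M_2 = 6(Δ_1 - Δ_0) = 6
  1·M_1 + 4·M_2 + 1·M_3 = 6(Δ_2 - Δ_1) = -6
  1·M_2 + 4·M_3 + 1·M_4 = 6(Δ_3 - Δ_2) = -60
Natural end conditions: M_0 = M_4 = 0.
Solving the tridiagonal system: M_0 = 0, M_1 = 27/28, M_2 = 15/7, M_3 = -435/28, M_4 = 0.

-15.5357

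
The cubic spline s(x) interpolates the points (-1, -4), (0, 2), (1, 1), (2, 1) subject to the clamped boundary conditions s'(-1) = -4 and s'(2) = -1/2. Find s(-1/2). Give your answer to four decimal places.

Write σ_i for s''(x_i). With h_i = 1, 1, 1 and divided differences Δ_i = 6, -1, 0, the continuity of s' gives the tridiagonal system
  1·σ_0 + 4·σ_1 + 1·σ_2 = 6(Δ_1 - Δ_0) = -42
  1·σ_1 + 4·σ_2 + 1·σ_3 = 6(Δ_2 - Δ_1) = 6
Clamped end conditions give two more equations: 2h_0·σ_0 + h_0·σ_1 = 6(Δ_0 - s'(-1)) = 60 and h_2·σ_2 + 2h_2·σ_3 = 6(s'(2) - Δ_2) = -3.
Hence σ_0 = 623/15, σ_1 = -346/15, σ_2 = 131/15, σ_3 = -88/15.
On [-1, 0], s(x) = -4 - 4·(x + 1) + 623/30·(x + 1)² - 323/30·(x + 1)³.
With (x + 1) = 1/2: s(-1/2) = -517/240.

-2.1542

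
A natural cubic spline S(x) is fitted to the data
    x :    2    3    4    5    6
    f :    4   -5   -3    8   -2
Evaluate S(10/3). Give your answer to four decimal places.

Let M_i = S''(x_i). Step sizes h_i = 1, 1, 1, 1; slopes of the chords Δ_i = (y_(i+1) - y_i)/h_i = -9, 2, 11, -10.
  1·M_0 + 4·M_1 + 1·M_2 = 6(Δ_1 - Δ_0) = 66
  1·M_1 + 4·M_2 + 1·M_3 = 6(Δ_2 - Δ_1) = 54
  1·M_2 + 4·M_3 + 1·M_4 = 6(Δ_3 - Δ_2) = -126
Natural end conditions: M_0 = M_4 = 0.
Hence M_0 = 0, M_1 = 81/7, M_2 = 138/7, M_3 = -255/7, M_4 = 0.
On [3, 4], S(x) = -5 - 36/7·(x - 3) + 81/14·(x - 3)² + 19/14·(x - 3)³.
With (x - 3) = 1/3: S(10/3) = -1138/189.

-6.0212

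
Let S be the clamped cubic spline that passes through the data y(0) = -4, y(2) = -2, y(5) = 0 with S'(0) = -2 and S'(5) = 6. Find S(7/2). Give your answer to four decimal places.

-2.9875

Put M_i = S'' at the i-th knot. Here h = (2, 3) and Δ = (1, 2/3), so the interior equations h_(i-1)·M_(i-1) + 2(h_(i-1)+h_i)·M_i + h_i·M_(i+1) = 6(Δ_i − Δ_(i-1)) read
  2·M_0 + 10·M_1 + 3·M_2 = 6(Δ_1 - Δ_0) = -2
Clamped end conditions give two more equations: 2h_0·M_0 + h_0·M_1 = 6(Δ_0 - S'(0)) = 18 and h_1·M_1 + 2h_1·M_2 = 6(S'(5) - Δ_1) = 32.
Forward elimination and back-substitution give M_0 = 63/10, M_1 = -18/5, M_2 = 107/15.
On [2, 5], S(t) = -2 + 7/10·(t - 2) - 9/5·(t - 2)² + 161/270·(t - 2)³.
With (t - 2) = 3/2: S(7/2) = -239/80.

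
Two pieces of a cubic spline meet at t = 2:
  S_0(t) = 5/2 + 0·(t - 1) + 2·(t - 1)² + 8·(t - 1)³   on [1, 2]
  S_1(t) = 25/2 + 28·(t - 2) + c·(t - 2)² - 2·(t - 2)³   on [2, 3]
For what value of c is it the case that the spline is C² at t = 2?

26

S_0''(t) = 4 + 48·(t - 1), so S_0''(2) = 52. On the right, S_1''(2) = 2c, so c = 26.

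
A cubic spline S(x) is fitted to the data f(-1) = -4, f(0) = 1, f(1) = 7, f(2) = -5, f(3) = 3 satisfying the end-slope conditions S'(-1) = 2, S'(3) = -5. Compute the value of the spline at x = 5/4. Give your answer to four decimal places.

Put σ_i = S'' at the i-th knot. Here h = (1, 1, 1, 1) and Δ = (5, 6, -12, 8), so the interior equations h_(i-1)·σ_(i-1) + 2(h_(i-1)+h_i)·σ_i + h_i·σ_(i+1) = 6(Δ_i − Δ_(i-1)) read
  1·σ_0 + 4·σ_1 + 1·σ_2 = 6(Δ_1 - Δ_0) = 6
  1·σ_1 + 4·σ_2 + 1·σ_3 = 6(Δ_2 - Δ_1) = -108
  1·σ_2 + 4·σ_3 + 1·σ_4 = 6(Δ_3 - Δ_2) = 120
Clamped end conditions give two more equations: 2h_0·σ_0 + h_0·σ_1 = 6(Δ_0 - S'(-1)) = 18 and h_3·σ_3 + 2h_3·σ_4 = 6(S'(3) - Δ_3) = -78.
Solving: σ_0 = 43/14, σ_1 = 83/7, σ_2 = -89/2, σ_3 = 407/7, σ_4 = -953/14.
On [1, 2], S(x) = 7 - 48/7·(x - 1) - 89/4·(x - 1)² + 479/28·(x - 1)³.
With (x - 1) = 1/4: S(5/4) = 7459/1792.

4.1624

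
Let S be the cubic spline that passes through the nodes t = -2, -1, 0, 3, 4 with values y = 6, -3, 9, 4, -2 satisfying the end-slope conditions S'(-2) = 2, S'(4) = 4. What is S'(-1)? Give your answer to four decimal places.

-1.9912

Write M_i for S''(x_i). With h_i = 1, 1, 3, 1 and divided differences Δ_i = -9, 12, -5/3, -6, the continuity of S' gives the tridiagonal system
  1·M_0 + 4·M_1 + 1·M_2 = 6(Δ_1 - Δ_0) = 126
  1·M_1 + 8·M_2 + 3·M_3 = 6(Δ_2 - Δ_1) = -82
  3·M_2 + 8·M_3 + 1·M_4 = 6(Δ_3 - Δ_2) = -26
Clamped end conditions give two more equations: 2h_0·M_0 + h_0·M_1 = 6(Δ_0 - S'(-2)) = -66 and h_3·M_3 + 2h_3·M_4 = 6(S'(4) - Δ_3) = 60.
Solving the tridiagonal system: M_0 = -3307/57, M_1 = 2852/57, M_2 = -919/57, M_3 = -58/57, M_4 = 1739/57.
On [-1, 0], S'(t) = b_1 + 2c_1·(t + 1) + 3d_1·(t + 1)² with b_1 = Δ_1 - h_1(2M_1 + M_2)/6 = -227/114, c_1 = M_1/2 = 1426/57, d_1 = (M_2 - M_1)/(6h_1) = -419/38. So S'(-1) = -227/114.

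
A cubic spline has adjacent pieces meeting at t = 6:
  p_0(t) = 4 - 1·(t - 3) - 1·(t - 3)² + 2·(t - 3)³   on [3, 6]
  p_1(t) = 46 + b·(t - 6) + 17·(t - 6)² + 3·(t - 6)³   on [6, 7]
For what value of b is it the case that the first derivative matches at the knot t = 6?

47

p_0'(t) = -1 - 2·(t - 3) + 6·(t - 3)², so p_0'(6) = 47. On the right, p_1'(6) = b, so b = 47.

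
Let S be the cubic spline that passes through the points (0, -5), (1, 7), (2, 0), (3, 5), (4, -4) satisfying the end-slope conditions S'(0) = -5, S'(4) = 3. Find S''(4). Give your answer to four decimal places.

59.5357

With σ_i denoting the second derivative at x_i, h_i = 1, 1, 1, 1, and Δ_i = (y_(i+1) − y_i)/h_i = 12, -7, 5, -9:
  1·σ_0 + 4·σ_1 + 1·σ_2 = 6(Δ_1 - Δ_0) = -114
  1·σ_1 + 4·σ_2 + 1·σ_3 = 6(Δ_2 - Δ_1) = 72
  1·σ_2 + 4·σ_3 + 1·σ_4 = 6(Δ_3 - Δ_2) = -84
Clamped end conditions give two more equations: 2h_0·σ_0 + h_0·σ_1 = 6(Δ_0 - S'(0)) = 102 and h_3·σ_3 + 2h_3·σ_4 = 6(S'(4) - Δ_3) = 72.
Solving: σ_0 = 2267/28, σ_1 = -839/14, σ_2 = 179/4, σ_3 = -659/14, σ_4 = 1667/28.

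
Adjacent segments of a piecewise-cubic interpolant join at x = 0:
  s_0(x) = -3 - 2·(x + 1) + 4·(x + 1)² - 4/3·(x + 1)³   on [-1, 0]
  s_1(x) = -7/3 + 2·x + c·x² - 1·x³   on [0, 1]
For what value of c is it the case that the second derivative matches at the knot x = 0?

0

s_0''(x) = 8 - 8·(x + 1), so s_0''(0) = 0. On the right, s_1''(0) = 2c, so c = 0.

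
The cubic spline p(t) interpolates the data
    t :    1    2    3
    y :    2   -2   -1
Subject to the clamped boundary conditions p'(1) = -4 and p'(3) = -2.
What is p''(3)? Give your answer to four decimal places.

-15.5000

Write σ_i for p''(x_i). With h_i = 1, 1 and divided differences Δ_i = -4, 1, the continuity of p' gives the tridiagonal system
  1·σ_0 + 4·σ_1 + 1·σ_2 = 6(Δ_1 - Δ_0) = 30
Clamped end conditions give two more equations: 2h_0·σ_0 + h_0·σ_1 = 6(Δ_0 - p'(1)) = 0 and h_1·σ_1 + 2h_1·σ_2 = 6(p'(3) - Δ_1) = -18.
Forward elimination and back-substitution give σ_0 = -13/2, σ_1 = 13, σ_2 = -31/2.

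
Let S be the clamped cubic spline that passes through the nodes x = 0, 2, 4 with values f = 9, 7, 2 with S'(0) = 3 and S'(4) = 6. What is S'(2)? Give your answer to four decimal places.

Write M_i for S''(x_i). With h_i = 2, 2 and divided differences Δ_i = -1, -5/2, the continuity of S' gives the tridiagonal system
  2·M_0 + 8·M_1 + 2·M_2 = 6(Δ_1 - Δ_0) = -9
Clamped end conditions give two more equations: 2h_0·M_0 + h_0·M_1 = 6(Δ_0 - S'(0)) = -24 and h_1·M_1 + 2h_1·M_2 = 6(S'(4) - Δ_1) = 51.
Hence M_0 = -33/8, M_1 = -15/4, M_2 = 117/8.
On [2, 4], S'(x) = b_1 + 2c_1·(x - 2) + 3d_1·(x - 2)² with b_1 = Δ_1 - h_1(2M_1 + M_2)/6 = -39/8, c_1 = M_1/2 = -15/8, d_1 = (M_2 - M_1)/(6h_1) = 49/32. So S'(2) = -39/8.

-4.8750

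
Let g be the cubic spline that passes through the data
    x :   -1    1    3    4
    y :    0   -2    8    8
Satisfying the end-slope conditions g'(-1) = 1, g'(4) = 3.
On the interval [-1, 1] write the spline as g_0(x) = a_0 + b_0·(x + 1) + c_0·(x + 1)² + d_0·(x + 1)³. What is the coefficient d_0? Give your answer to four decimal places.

1.3696

With σ_i denoting the second derivative at x_i, h_i = 2, 2, 1, and Δ_i = (y_(i+1) − y_i)/h_i = -1, 5, 0:
  2·σ_0 + 8·σ_1 + 2·σ_2 = 6(Δ_1 - Δ_0) = 36
  2·σ_1 + 6·σ_2 + 1·σ_3 = 6(Δ_2 - Δ_1) = -30
Clamped end conditions give two more equations: 2h_0·σ_0 + h_0·σ_1 = 6(Δ_0 - g'(-1)) = -12 and h_2·σ_2 + 2h_2·σ_3 = 6(g'(4) - Δ_2) = 18.
Hence σ_0 = -172/23, σ_1 = 206/23, σ_2 = -238/23, σ_3 = 326/23.
On [-1, 1], with g_0(x) = a_0 + b_0·(x + 1) + c_0·(x + 1)² + d_0·(x + 1)³: c_0 = σ_0/2 = -86/23, d_0 = (σ_1 - σ_0)/(6h_0) = 63/46, b_0 = Δ_0 - h_0(2σ_0 + σ_1)/6 = 1.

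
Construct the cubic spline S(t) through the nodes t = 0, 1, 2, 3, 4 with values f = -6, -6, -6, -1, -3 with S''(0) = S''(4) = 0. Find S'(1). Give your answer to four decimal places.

-0.9643

Let M_i = S''(x_i). Step sizes h_i = 1, 1, 1, 1; slopes of the chords Δ_i = (y_(i+1) - y_i)/h_i = 0, 0, 5, -2.
  1·M_0 + 4·M_1 + 1·M_2 = 6(Δ_1 - Δ_0) = 0
  1·M_1 + 4·M_2 + 1·M_3 = 6(Δ_2 - Δ_1) = 30
  1·M_2 + 4·M_3 + 1·M_4 = 6(Δ_3 - Δ_2) = -42
Natural end conditions: M_0 = M_4 = 0.
Forward elimination and back-substitution give M_0 = 0, M_1 = -81/28, M_2 = 81/7, M_3 = -375/28, M_4 = 0.
On [1, 2], S'(t) = b_1 + 2c_1·(t - 1) + 3d_1·(t - 1)² with b_1 = Δ_1 - h_1(2M_1 + M_2)/6 = -27/28, c_1 = M_1/2 = -81/56, d_1 = (M_2 - M_1)/(6h_1) = 135/56. So S'(1) = -27/28.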